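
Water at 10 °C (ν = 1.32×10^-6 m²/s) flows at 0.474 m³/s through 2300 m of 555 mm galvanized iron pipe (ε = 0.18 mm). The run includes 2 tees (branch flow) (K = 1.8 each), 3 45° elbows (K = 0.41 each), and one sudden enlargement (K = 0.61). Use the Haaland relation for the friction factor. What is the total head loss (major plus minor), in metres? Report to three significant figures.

H_L ≈ 14.0 m

V = 4Q/(πD²) = 1.959 m/s; V²/2g = 0.1957 m
Re = 8.24×10^5, ε/D = 3.24×10^-4 → f = 0.01594 (Haaland)
Major: h_f = f(L/D)·V²/2g = 0.01594·4144·0.1957 = 12.92 m
Minor: ΣK = 5.44; h_m = ΣK·V²/2g = 1.064 m
Total H_L = 12.92 + 1.064 = 13.99 m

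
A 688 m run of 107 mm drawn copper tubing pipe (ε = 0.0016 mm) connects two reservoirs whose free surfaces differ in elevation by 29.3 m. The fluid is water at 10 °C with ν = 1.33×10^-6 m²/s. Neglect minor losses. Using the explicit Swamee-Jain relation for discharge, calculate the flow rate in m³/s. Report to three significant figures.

Swamee-Jain (Type II): Q = -0.965·√(gD⁵h_f/L)·ln[ε/(3.7D) + √(3.17ν²L/(gD³h_f))]
√(gD⁵h_f/L) = √(9.81·0.107⁵·29.3/688) = 0.002421
ε/(3.7D) = 4.04×10^-6; √(3.17ν²L/(gD³h_f)) = 1.05×10^-4
Q = -0.965·0.002421·ln(1.087×10^-4) = 0.02132 m³/s
Check: V = 2.37 m/s, Re = 1.91×10^5, f = 0.01581, h_f = 29.1 m ≈ 29.3 m ✓

Q ≈ 0.0213 m³/s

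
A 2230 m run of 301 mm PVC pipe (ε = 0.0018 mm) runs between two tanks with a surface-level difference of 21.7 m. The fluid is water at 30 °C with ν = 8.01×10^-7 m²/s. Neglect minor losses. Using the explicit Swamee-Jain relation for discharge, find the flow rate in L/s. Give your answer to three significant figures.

Q ≈ 155 L/s

Swamee-Jain (Type II): Q = -0.965·√(gD⁵h_f/L)·ln[ε/(3.7D) + √(3.17ν²L/(gD³h_f))]
√(gD⁵h_f/L) = √(9.81·0.301⁵·21.7/2230) = 0.01536
ε/(3.7D) = 1.62×10^-6; √(3.17ν²L/(gD³h_f)) = 2.80×10^-5
Q = -0.965·0.01536·ln(2.957×10^-5) = 0.1546 m³/s
Check: V = 2.17 m/s, Re = 8.16×10^5, f = 0.01215, h_f = 21.6 m ≈ 21.7 m ✓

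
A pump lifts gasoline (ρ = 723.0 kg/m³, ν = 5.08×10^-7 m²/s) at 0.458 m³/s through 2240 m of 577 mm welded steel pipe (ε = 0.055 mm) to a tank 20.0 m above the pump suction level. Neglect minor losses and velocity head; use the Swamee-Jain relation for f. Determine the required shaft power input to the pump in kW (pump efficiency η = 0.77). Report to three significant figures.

P_shaft ≈ 117 kW

V = 4Q/(πD²) = 1.752 m/s; Re = 1.99×10^6; ε/D = 9.53×10^-5; f = 0.01280
h_f = f(L/D)V²/2g = 7.770 m
Total head H = z + h_f = 20.0 + 7.770 = 27.77 m
P_hyd = ρgQH = 723.0·9.81·0.458·27.77 = 90.21 kW
P_shaft = P_hyd/η = 90.21/0.77 = 117.2 kW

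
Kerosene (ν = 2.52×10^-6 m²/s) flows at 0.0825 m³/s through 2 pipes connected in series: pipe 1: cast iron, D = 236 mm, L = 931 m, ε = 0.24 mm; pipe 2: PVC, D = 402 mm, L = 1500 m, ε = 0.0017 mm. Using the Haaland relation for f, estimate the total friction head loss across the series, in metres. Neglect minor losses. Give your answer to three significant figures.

H ≈ 16.5 m

Pipe 1: V = 1.886 m/s, Re = 1.77×10^5, ε/D = 0.00102, f = 0.02113, h_1 = f(L/D)V²/2g = 15.11 m
Pipe 2: V = 0.6500 m/s, Re = 1.04×10^5, ε/D = 4.23×10^-6, f = 0.01770, h_2 = f(L/D)V²/2g = 1.423 m
Series → Q common, losses add: H = Σh = 16.53 m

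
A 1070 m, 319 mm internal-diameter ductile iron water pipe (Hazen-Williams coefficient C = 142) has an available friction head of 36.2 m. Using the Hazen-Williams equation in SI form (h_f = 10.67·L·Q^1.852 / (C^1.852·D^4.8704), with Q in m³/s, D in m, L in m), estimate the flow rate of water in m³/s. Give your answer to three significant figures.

Rearranging: Q = [h_f·C^1.852·D^4.8704 / (10.67·L)]^(1/1.852)
Q = [36.2·142^1.852·0.319^4.8704 / (10.67·1070)]^0.540 = 0.3148 m³/s

Q ≈ 0.315 m³/s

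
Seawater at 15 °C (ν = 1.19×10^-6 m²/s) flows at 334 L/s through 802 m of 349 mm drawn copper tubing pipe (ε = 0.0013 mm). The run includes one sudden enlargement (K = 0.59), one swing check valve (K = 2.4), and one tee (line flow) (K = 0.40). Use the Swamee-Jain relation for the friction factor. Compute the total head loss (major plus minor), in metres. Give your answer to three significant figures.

H_L ≈ 18.7 m

V = 4Q/(πD²) = 3.491 m/s; V²/2g = 0.6213 m
Re = 1.02×10^6, ε/D = 3.72×10^-6 → f = 0.01166 (Swamee-Jain)
Major: h_f = f(L/D)·V²/2g = 0.01166·2298·0.6213 = 16.64 m
Minor: ΣK = 3.39; h_m = ΣK·V²/2g = 2.106 m
Total H_L = 16.64 + 2.106 = 18.75 m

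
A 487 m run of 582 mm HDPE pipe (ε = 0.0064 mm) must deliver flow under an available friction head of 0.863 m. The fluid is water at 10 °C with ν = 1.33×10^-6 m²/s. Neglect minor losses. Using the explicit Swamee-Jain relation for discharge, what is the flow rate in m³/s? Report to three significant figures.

Q ≈ 0.330 m³/s

Swamee-Jain (Type II): Q = -0.965·√(gD⁵h_f/L)·ln[ε/(3.7D) + √(3.17ν²L/(gD³h_f))]
√(gD⁵h_f/L) = √(9.81·0.582⁵·0.863/487) = 0.03407
ε/(3.7D) = 2.97×10^-6; √(3.17ν²L/(gD³h_f)) = 4.05×10^-5
Q = -0.965·0.03407·ln(4.342×10^-5) = 0.3302 m³/s
Check: V = 1.24 m/s, Re = 5.43×10^5, f = 0.01308, h_f = 0.860 m ≈ 0.863 m ✓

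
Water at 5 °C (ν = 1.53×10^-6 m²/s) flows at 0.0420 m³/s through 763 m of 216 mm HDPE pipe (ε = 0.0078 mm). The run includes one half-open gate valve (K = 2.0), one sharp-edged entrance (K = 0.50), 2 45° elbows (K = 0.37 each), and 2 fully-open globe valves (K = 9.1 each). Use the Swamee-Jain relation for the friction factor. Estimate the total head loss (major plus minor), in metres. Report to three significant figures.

V = 4Q/(πD²) = 1.146 m/s; V²/2g = 0.06696 m
Re = 1.62×10^5, ε/D = 3.61×10^-5 → f = 0.01648 (Swamee-Jain)
Major: h_f = f(L/D)·V²/2g = 0.01648·3532·0.06696 = 3.898 m
Minor: ΣK = 21.4; h_m = ΣK·V²/2g = 1.436 m
Total H_L = 3.898 + 1.436 = 5.334 m

H_L ≈ 5.33 m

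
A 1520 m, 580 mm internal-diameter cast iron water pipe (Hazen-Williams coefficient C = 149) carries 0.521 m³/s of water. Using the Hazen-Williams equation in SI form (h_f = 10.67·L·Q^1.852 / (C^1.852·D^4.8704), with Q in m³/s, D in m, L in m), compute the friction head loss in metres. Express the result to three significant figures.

h_f ≈ 6.50 m

h_f = 10.67·1520·0.521^1.852 / (149^1.852·0.580^4.8704) = 6.502 m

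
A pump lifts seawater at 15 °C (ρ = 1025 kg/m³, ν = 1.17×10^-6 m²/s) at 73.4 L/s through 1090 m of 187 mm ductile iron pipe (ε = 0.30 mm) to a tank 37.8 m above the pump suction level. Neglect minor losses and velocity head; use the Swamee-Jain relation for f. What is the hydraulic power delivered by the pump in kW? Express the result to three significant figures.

P_hyd ≈ 63.5 kW

V = 4Q/(πD²) = 2.673 m/s; Re = 4.27×10^5; ε/D = 0.00160; f = 0.02273
h_f = f(L/D)V²/2g = 48.24 m
Total head H = z + h_f = 37.8 + 48.24 = 86.04 m
P_hyd = ρgQH = 1025·9.81·0.0734·86.04 = 63.50 kW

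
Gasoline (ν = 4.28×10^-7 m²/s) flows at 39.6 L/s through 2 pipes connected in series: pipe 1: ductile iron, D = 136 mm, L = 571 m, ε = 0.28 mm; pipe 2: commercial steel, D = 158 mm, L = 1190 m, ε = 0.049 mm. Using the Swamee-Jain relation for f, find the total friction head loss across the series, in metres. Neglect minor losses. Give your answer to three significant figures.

Pipe 1: V = 2.726 m/s, Re = 8.66×10^5, ε/D = 0.00206, f = 0.02389, h_1 = f(L/D)V²/2g = 37.99 m
Pipe 2: V = 2.020 m/s, Re = 7.46×10^5, ε/D = 3.10×10^-4, f = 0.01607, h_2 = f(L/D)V²/2g = 25.16 m
Series → Q common, losses add: H = Σh = 63.15 m

H ≈ 63.2 m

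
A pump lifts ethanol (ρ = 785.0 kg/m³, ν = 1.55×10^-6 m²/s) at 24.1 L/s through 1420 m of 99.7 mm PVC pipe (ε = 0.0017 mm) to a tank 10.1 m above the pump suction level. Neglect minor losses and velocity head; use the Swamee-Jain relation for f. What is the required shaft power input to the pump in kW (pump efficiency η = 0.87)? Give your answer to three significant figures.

V = 4Q/(πD²) = 3.087 m/s; Re = 1.99×10^5; ε/D = 1.71×10^-5; f = 0.01571
h_f = f(L/D)V²/2g = 108.7 m
Total head H = z + h_f = 10.1 + 108.7 = 118.8 m
P_hyd = ρgQH = 785.0·9.81·0.0241·118.8 = 22.04 kW
P_shaft = P_hyd/η = 22.04/0.87 = 25.34 kW

P_shaft ≈ 25.3 kW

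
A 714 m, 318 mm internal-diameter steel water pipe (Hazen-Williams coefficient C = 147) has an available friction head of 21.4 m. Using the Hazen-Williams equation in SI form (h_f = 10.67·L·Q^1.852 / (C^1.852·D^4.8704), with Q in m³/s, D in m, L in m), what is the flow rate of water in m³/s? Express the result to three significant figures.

Rearranging: Q = [h_f·C^1.852·D^4.8704 / (10.67·L)]^(1/1.852)
Q = [21.4·147^1.852·0.318^4.8704 / (10.67·714)]^0.540 = 0.3028 m³/s

Q ≈ 0.303 m³/s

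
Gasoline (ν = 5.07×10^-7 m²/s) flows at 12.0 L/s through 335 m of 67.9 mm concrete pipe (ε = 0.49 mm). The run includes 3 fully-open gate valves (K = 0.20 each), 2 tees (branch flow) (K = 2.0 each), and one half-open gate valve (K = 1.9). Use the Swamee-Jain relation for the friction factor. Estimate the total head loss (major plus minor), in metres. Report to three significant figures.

V = 4Q/(πD²) = 3.314 m/s; V²/2g = 0.5598 m
Re = 4.44×10^5, ε/D = 0.00722 → f = 0.03431 (Swamee-Jain)
Major: h_f = f(L/D)·V²/2g = 0.03431·4934·0.5598 = 94.75 m
Minor: ΣK = 6.50; h_m = ΣK·V²/2g = 3.638 m
Total H_L = 94.75 + 3.638 = 98.39 m

H_L ≈ 98.4 m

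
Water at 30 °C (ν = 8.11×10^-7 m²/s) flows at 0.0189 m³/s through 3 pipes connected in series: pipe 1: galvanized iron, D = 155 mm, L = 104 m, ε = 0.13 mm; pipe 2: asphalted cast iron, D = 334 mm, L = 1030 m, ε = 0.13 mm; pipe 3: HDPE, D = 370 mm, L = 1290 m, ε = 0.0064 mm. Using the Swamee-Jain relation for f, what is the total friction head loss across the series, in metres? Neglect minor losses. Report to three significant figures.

H ≈ 0.958 m

Pipe 1: V = 1.002 m/s, Re = 1.91×10^5, ε/D = 8.39×10^-4, f = 0.02059, h_1 = f(L/D)V²/2g = 0.7065 m
Pipe 2: V = 0.2157 m/s, Re = 8.88×10^4, ε/D = 3.89×10^-4, f = 0.02026, h_2 = f(L/D)V²/2g = 0.1482 m
Pipe 3: V = 0.1758 m/s, Re = 8.02×10^4, ε/D = 1.73×10^-5, f = 0.01881, h_3 = f(L/D)V²/2g = 0.1033 m
Series → Q common, losses add: H = Σh = 0.9580 m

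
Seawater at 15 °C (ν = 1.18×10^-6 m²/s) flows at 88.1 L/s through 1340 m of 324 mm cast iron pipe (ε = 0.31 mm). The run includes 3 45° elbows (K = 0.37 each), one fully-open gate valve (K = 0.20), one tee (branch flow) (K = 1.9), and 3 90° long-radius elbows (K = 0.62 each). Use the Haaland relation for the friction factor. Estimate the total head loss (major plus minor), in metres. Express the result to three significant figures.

H_L ≈ 5.20 m

V = 4Q/(πD²) = 1.069 m/s; V²/2g = 0.05820 m
Re = 2.93×10^5, ε/D = 9.57×10^-4 → f = 0.02036 (Haaland)
Major: h_f = f(L/D)·V²/2g = 0.02036·4136·0.05820 = 4.900 m
Minor: ΣK = 5.07; h_m = ΣK·V²/2g = 0.2951 m
Total H_L = 4.900 + 0.2951 = 5.195 m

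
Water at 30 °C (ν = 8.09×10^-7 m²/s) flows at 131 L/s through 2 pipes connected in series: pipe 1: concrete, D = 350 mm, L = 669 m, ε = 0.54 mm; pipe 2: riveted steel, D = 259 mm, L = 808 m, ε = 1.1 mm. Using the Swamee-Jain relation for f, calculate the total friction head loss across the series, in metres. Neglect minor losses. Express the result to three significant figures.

Pipe 1: V = 1.362 m/s, Re = 5.89×10^5, ε/D = 0.00154, f = 0.02237, h_1 = f(L/D)V²/2g = 4.040 m
Pipe 2: V = 2.486 m/s, Re = 7.96×10^5, ε/D = 0.00425, f = 0.02913, h_2 = f(L/D)V²/2g = 28.63 m
Series → Q common, losses add: H = Σh = 32.67 m

H ≈ 32.7 m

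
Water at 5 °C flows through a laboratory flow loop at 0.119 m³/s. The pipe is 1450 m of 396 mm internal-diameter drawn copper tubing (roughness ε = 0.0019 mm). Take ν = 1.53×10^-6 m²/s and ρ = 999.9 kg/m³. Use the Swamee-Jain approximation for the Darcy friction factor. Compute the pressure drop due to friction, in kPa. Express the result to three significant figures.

V = 4Q/(πD²) = 4·0.119/(π·0.396²) = 0.9662 m/s
Re = VD/ν = 0.9662·0.396/1.53×10^-6 = 2.50×10^5 → turbulent
ε/D = 0.0019/396 = 4.80×10^-6
Swamee-Jain: f = 0.01493
h_f = f(L/D)V²/(2g) = 0.01493·(1450/0.396)·0.9662²/(2·9.81) = 2.601 m
Δp = ρg·h_f = 999.9·9.81·2.601 = 25.51 kPa

Δp ≈ 25.5 kPa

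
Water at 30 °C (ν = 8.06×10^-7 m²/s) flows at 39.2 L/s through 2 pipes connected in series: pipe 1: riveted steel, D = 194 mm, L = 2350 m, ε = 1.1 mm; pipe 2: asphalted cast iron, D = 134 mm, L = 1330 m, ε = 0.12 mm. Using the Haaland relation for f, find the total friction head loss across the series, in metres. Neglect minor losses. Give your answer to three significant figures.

Pipe 1: V = 1.326 m/s, Re = 3.19×10^5, ε/D = 0.00567, f = 0.03187, h_1 = f(L/D)V²/2g = 34.61 m
Pipe 2: V = 2.780 m/s, Re = 4.62×10^5, ε/D = 8.96×10^-4, f = 0.01977, h_2 = f(L/D)V²/2g = 77.25 m
Series → Q common, losses add: H = Σh = 111.9 m

H ≈ 112 m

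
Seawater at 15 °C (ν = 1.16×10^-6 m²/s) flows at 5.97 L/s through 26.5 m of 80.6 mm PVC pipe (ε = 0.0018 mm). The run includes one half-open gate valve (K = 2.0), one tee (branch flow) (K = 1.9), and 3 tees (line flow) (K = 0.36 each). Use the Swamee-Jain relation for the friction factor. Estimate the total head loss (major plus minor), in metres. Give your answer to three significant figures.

H_L ≈ 0.778 m

V = 4Q/(πD²) = 1.170 m/s; V²/2g = 0.06978 m
Re = 8.13×10^4, ε/D = 2.23×10^-5 → f = 0.01878 (Swamee-Jain)
Major: h_f = f(L/D)·V²/2g = 0.01878·328.8·0.06978 = 0.4309 m
Minor: ΣK = 4.98; h_m = ΣK·V²/2g = 0.3475 m
Total H_L = 0.4309 + 0.3475 = 0.7784 m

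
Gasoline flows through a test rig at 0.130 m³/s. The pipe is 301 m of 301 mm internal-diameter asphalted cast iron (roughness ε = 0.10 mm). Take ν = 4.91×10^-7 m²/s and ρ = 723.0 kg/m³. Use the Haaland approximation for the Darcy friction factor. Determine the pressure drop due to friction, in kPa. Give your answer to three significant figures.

V = 4Q/(πD²) = 4·0.130/(π·0.301²) = 1.827 m/s
Re = VD/ν = 1.827·0.301/4.91×10^-7 = 1.12×10^6 → turbulent
ε/D = 0.10/301 = 3.32×10^-4
Haaland: f = 0.01583
h_f = f(L/D)V²/(2g) = 0.01583·(301/0.301)·1.827²/(2·9.81) = 2.692 m
Δp = ρg·h_f = 723.0·9.81·2.692 = 19.10 kPa

Δp ≈ 19.1 kPa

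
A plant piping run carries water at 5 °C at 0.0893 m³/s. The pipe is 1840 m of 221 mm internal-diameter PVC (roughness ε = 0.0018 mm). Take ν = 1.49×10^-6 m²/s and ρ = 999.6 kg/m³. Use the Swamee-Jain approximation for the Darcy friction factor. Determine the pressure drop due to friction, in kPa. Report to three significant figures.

Δp ≈ 318 kPa

V = 4Q/(πD²) = 4·0.0893/(π·0.221²) = 2.328 m/s
Re = VD/ν = 2.328·0.221/1.49×10^-6 = 3.45×10^5 → turbulent
ε/D = 0.0018/221 = 8.14×10^-6
Swamee-Jain: f = 0.01411
h_f = f(L/D)V²/(2g) = 0.01411·(1840/0.221)·2.328²/(2·9.81) = 32.44 m
Δp = ρg·h_f = 999.6·9.81·32.44 = 318.1 kPa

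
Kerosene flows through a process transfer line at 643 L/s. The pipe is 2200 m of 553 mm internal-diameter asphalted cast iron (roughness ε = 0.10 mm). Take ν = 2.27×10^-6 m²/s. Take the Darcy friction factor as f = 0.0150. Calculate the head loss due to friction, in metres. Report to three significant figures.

V = 4Q/(πD²) = 4·0.643/(π·0.553²) = 2.677 m/s
h_f = f(L/D)V²/(2g) = 0.01500·(2200/0.553)·2.677²/(2·9.81) = 21.80 m

h_f ≈ 21.8 m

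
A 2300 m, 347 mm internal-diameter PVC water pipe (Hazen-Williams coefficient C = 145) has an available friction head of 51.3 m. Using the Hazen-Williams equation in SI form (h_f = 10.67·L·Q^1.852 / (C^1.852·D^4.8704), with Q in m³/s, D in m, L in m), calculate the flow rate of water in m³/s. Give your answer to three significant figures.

Q ≈ 0.320 m³/s

Rearranging: Q = [h_f·C^1.852·D^4.8704 / (10.67·L)]^(1/1.852)
Q = [51.3·145^1.852·0.347^4.8704 / (10.67·2300)]^0.540 = 0.3203 m³/s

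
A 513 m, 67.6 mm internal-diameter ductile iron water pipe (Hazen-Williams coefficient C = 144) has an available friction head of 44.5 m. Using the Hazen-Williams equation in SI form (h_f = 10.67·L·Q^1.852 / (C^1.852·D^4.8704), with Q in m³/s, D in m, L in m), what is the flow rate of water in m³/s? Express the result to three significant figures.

Rearranging: Q = [h_f·C^1.852·D^4.8704 / (10.67·L)]^(1/1.852)
Q = [44.5·144^1.852·0.0676^4.8704 / (10.67·513)]^0.540 = 0.008972 m³/s

Q ≈ 0.00897 m³/s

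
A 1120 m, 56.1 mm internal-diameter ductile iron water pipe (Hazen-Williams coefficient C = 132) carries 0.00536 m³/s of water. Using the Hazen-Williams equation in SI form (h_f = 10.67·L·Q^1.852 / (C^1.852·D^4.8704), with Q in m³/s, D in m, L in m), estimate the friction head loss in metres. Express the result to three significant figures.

h_f = 10.67·1120·0.00536^1.852 / (132^1.852·0.0561^4.8704) = 109.0 m

h_f ≈ 109 m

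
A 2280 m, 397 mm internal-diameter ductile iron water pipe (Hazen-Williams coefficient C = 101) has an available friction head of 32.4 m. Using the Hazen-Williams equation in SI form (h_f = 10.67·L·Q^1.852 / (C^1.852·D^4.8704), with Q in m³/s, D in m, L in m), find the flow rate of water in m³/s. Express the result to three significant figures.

Rearranging: Q = [h_f·C^1.852·D^4.8704 / (10.67·L)]^(1/1.852)
Q = [32.4·101^1.852·0.397^4.8704 / (10.67·2280)]^0.540 = 0.2492 m³/s

Q ≈ 0.249 m³/s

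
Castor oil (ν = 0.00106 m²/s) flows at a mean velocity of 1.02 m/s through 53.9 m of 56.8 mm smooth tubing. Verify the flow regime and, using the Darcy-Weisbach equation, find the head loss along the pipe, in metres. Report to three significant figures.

Re = VD/ν = 1.02·0.05680/0.00106 = 54.7 → laminar (Re < 2300)
f = 64/Re = 1.171
h_f = f(L/D)V²/(2g) = 1.171·(53.9/0.05680)·1.02²/(2·9.81) = 58.92 m

h_f ≈ 58.9 m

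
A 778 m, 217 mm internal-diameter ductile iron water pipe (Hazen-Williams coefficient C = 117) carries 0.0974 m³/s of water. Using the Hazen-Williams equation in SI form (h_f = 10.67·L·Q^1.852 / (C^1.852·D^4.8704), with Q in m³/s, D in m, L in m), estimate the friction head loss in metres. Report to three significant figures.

h_f ≈ 28.0 m

h_f = 10.67·778·0.0974^1.852 / (117^1.852·0.217^4.8704) = 28.01 m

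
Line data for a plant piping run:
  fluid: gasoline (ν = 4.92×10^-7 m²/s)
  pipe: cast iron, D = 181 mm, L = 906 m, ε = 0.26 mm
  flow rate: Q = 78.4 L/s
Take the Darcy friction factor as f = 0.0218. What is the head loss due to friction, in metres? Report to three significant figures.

V = 4Q/(πD²) = 4·0.0784/(π·0.181²) = 3.047 m/s
h_f = f(L/D)V²/(2g) = 0.02180·(906/0.181)·3.047²/(2·9.81) = 51.64 m

h_f ≈ 51.6 m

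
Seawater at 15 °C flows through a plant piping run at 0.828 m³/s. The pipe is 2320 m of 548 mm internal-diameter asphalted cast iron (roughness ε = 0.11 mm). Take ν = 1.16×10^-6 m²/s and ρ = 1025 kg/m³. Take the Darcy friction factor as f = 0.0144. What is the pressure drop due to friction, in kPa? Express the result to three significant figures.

Δp ≈ 385 kPa

V = 4Q/(πD²) = 4·0.828/(π·0.548²) = 3.511 m/s
h_f = f(L/D)V²/(2g) = 0.01440·(2320/0.548)·3.511²/(2·9.81) = 38.29 m
Δp = ρg·h_f = 1025·9.81·38.29 = 385.1 kPa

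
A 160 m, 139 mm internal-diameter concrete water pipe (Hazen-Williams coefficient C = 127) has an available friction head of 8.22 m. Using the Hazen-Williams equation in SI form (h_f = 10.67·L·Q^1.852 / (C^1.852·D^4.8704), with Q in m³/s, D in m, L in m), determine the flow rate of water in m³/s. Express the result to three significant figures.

Rearranging: Q = [h_f·C^1.852·D^4.8704 / (10.67·L)]^(1/1.852)
Q = [8.22·127^1.852·0.139^4.8704 / (10.67·160)]^0.540 = 0.03970 m³/s

Q ≈ 0.0397 m³/s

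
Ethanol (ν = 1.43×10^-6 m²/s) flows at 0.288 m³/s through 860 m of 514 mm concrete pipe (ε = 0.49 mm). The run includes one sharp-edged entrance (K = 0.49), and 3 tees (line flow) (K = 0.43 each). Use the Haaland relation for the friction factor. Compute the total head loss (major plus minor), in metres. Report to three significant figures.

V = 4Q/(πD²) = 1.388 m/s; V²/2g = 0.09819 m
Re = 4.99×10^5, ε/D = 9.53×10^-4 → f = 0.01999 (Haaland)
Major: h_f = f(L/D)·V²/2g = 0.01999·1673·0.09819 = 3.284 m
Minor: ΣK = 1.78; h_m = ΣK·V²/2g = 0.1748 m
Total H_L = 3.284 + 0.1748 = 3.459 m

H_L ≈ 3.46 m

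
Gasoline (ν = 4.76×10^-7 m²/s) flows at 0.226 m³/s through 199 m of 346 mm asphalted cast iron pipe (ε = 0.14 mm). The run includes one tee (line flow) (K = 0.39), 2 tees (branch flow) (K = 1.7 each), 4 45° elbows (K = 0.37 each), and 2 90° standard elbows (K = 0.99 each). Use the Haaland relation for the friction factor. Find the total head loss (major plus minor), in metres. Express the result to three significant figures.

V = 4Q/(πD²) = 2.404 m/s; V²/2g = 0.2945 m
Re = 1.75×10^6, ε/D = 4.05×10^-4 → f = 0.01627 (Haaland)
Major: h_f = f(L/D)·V²/2g = 0.01627·575.1·0.2945 = 2.755 m
Minor: ΣK = 7.25; h_m = ΣK·V²/2g = 2.135 m
Total H_L = 2.755 + 2.135 = 4.890 m

H_L ≈ 4.89 m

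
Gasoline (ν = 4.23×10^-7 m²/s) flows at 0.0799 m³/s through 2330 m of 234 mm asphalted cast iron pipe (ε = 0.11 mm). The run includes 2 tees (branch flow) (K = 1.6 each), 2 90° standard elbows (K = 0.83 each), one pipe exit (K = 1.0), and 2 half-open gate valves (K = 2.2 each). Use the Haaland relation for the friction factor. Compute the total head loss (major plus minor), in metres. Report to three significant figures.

H_L ≈ 31.5 m

V = 4Q/(πD²) = 1.858 m/s; V²/2g = 0.1759 m
Re = 1.03×10^6, ε/D = 4.70×10^-4 → f = 0.01695 (Haaland)
Major: h_f = f(L/D)·V²/2g = 0.01695·9957·0.1759 = 29.70 m
Minor: ΣK = 10.3; h_m = ΣK·V²/2g = 1.805 m
Total H_L = 29.70 + 1.805 = 31.50 m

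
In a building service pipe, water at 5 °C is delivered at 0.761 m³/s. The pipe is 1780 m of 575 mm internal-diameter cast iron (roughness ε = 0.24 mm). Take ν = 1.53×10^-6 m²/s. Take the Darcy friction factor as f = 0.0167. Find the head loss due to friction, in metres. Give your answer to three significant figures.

V = 4Q/(πD²) = 4·0.761/(π·0.575²) = 2.931 m/s
h_f = f(L/D)V²/(2g) = 0.01670·(1780/0.575)·2.931²/(2·9.81) = 22.63 m

h_f ≈ 22.6 m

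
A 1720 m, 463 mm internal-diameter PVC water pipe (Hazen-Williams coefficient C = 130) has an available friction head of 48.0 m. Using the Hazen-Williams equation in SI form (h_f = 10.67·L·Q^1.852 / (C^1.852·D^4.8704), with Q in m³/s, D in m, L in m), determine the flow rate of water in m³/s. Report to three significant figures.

Q ≈ 0.692 m³/s

Rearranging: Q = [h_f·C^1.852·D^4.8704 / (10.67·L)]^(1/1.852)
Q = [48.0·130^1.852·0.463^4.8704 / (10.67·1720)]^0.540 = 0.6919 m³/s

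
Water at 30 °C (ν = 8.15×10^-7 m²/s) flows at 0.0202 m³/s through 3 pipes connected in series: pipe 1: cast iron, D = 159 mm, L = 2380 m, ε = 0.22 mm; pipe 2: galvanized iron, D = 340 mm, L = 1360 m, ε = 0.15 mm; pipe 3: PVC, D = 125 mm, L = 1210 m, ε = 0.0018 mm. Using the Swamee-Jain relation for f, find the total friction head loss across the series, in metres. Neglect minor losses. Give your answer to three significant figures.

H ≈ 38.1 m

Pipe 1: V = 1.017 m/s, Re = 1.98×10^5, ε/D = 0.00138, f = 0.02260, h_1 = f(L/D)V²/2g = 17.84 m
Pipe 2: V = 0.2225 m/s, Re = 9.28×10^4, ε/D = 4.41×10^-4, f = 0.02036, h_2 = f(L/D)V²/2g = 0.2055 m
Pipe 3: V = 1.646 m/s, Re = 2.52×10^5, ε/D = 1.44×10^-5, f = 0.01500, h_3 = f(L/D)V²/2g = 20.05 m
Series → Q common, losses add: H = Σh = 38.10 m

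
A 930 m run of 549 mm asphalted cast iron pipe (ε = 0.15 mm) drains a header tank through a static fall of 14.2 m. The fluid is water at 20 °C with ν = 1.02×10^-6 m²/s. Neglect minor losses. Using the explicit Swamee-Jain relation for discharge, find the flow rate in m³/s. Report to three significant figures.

Swamee-Jain (Type II): Q = -0.965·√(gD⁵h_f/L)·ln[ε/(3.7D) + √(3.17ν²L/(gD³h_f))]
√(gD⁵h_f/L) = √(9.81·0.549⁵·14.2/930) = 0.08643
ε/(3.7D) = 7.38×10^-5; √(3.17ν²L/(gD³h_f)) = 1.15×10^-5
Q = -0.965·0.08643·ln(8.538×10^-5) = 0.7814 m³/s
Check: V = 3.30 m/s, Re = 1.78×10^6, f = 0.01518, h_f = 14.3 m ≈ 14.2 m ✓

Q ≈ 0.781 m³/s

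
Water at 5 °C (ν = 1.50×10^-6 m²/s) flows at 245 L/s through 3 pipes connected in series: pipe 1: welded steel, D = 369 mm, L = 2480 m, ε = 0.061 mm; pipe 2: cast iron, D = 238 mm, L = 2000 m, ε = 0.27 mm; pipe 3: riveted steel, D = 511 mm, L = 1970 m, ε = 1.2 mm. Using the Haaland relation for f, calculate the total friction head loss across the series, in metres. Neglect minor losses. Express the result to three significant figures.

H ≈ 301 m

Pipe 1: V = 2.291 m/s, Re = 5.64×10^5, ε/D = 1.65×10^-4, f = 0.01480, h_1 = f(L/D)V²/2g = 26.60 m
Pipe 2: V = 5.507 m/s, Re = 8.74×10^5, ε/D = 0.00113, f = 0.02057, h_2 = f(L/D)V²/2g = 267.2 m
Pipe 3: V = 1.195 m/s, Re = 4.07×10^5, ε/D = 0.00235, f = 0.02486, h_3 = f(L/D)V²/2g = 6.970 m
Series → Q common, losses add: H = Σh = 300.8 m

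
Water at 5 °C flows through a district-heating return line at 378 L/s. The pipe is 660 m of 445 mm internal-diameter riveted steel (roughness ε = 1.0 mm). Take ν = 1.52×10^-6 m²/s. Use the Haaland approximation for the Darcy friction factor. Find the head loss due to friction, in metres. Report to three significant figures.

h_f ≈ 10.9 m

V = 4Q/(πD²) = 4·0.378/(π·0.445²) = 2.430 m/s
Re = VD/ν = 2.430·0.445/1.52×10^-6 = 7.12×10^5 → turbulent
ε/D = 1.0/445 = 0.00225
Haaland: f = 0.02442
h_f = f(L/D)V²/(2g) = 0.02442·(660/0.445)·2.430²/(2·9.81) = 10.90 m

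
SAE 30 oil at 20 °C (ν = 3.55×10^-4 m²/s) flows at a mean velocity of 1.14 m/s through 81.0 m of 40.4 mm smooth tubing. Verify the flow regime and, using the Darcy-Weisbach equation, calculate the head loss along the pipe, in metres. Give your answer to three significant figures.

h_f ≈ 65.5 m

Re = VD/ν = 1.14·0.04040/3.55×10^-4 = 130 → laminar (Re < 2300)
f = 64/Re = 0.4933
h_f = f(L/D)V²/(2g) = 0.4933·(81.0/0.04040)·1.14²/(2·9.81) = 65.51 m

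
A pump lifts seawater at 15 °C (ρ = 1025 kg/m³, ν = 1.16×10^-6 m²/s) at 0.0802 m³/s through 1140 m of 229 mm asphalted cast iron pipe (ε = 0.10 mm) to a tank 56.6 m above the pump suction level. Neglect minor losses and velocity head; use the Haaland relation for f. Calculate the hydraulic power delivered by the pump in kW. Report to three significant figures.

P_hyd ≈ 59.2 kW

V = 4Q/(πD²) = 1.947 m/s; Re = 3.84×10^5; ε/D = 4.37×10^-4; f = 0.01741
h_f = f(L/D)V²/2g = 16.75 m
Total head H = z + h_f = 56.6 + 16.75 = 73.35 m
P_hyd = ρgQH = 1025·9.81·0.0802·73.35 = 59.15 kW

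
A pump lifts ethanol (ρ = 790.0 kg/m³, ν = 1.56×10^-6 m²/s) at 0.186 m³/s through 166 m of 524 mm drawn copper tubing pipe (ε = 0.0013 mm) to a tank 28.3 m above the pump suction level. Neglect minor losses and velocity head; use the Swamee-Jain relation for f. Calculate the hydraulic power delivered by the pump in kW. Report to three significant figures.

P_hyd ≈ 41.0 kW

V = 4Q/(πD²) = 0.8625 m/s; Re = 2.90×10^5; ε/D = 2.48×10^-6; f = 0.01450
h_f = f(L/D)V²/2g = 0.1741 m
Total head H = z + h_f = 28.3 + 0.1741 = 28.47 m
P_hyd = ρgQH = 790.0·9.81·0.186·28.47 = 41.04 kW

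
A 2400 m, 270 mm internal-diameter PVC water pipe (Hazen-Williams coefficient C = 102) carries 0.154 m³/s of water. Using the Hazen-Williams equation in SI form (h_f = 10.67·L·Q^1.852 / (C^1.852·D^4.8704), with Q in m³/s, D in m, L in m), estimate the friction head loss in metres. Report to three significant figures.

h_f ≈ 89.8 m

h_f = 10.67·2400·0.154^1.852 / (102^1.852·0.270^4.8704) = 89.79 m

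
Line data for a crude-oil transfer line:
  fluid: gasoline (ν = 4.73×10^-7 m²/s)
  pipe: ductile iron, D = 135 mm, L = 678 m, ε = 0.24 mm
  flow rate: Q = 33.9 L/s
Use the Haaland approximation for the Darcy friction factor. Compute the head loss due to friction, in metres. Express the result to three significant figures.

h_f ≈ 33.0 m

V = 4Q/(πD²) = 4·0.0339/(π·0.135²) = 2.368 m/s
Re = VD/ν = 2.368·0.135/4.73×10^-7 = 6.76×10^5 → turbulent
ε/D = 0.24/135 = 0.00178
Haaland: f = 0.02301
h_f = f(L/D)V²/(2g) = 0.02301·(678/0.135)·2.368²/(2·9.81) = 33.04 m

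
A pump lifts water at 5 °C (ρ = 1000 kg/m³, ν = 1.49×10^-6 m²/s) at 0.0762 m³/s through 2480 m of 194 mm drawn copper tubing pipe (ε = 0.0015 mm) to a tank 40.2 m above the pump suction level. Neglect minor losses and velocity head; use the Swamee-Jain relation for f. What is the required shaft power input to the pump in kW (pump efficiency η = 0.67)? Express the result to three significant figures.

P_shaft ≈ 113 kW

V = 4Q/(πD²) = 2.578 m/s; Re = 3.36×10^5; ε/D = 7.73×10^-6; f = 0.01417
h_f = f(L/D)V²/2g = 61.37 m
Total head H = z + h_f = 40.2 + 61.37 = 101.6 m
P_hyd = ρgQH = 1000·9.81·0.0762·101.6 = 75.93 kW
P_shaft = P_hyd/η = 75.93/0.67 = 113.3 kW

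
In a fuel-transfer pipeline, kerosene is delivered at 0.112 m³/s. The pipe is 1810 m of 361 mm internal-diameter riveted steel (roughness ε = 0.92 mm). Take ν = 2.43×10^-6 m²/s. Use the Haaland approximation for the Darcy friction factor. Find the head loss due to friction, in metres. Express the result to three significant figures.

V = 4Q/(πD²) = 4·0.112/(π·0.361²) = 1.094 m/s
Re = VD/ν = 1.094·0.361/2.43×10^-6 = 1.63×10^5 → turbulent
ε/D = 0.92/361 = 0.00255
Haaland: f = 0.02587
h_f = f(L/D)V²/(2g) = 0.02587·(1810/0.361)·1.094²/(2·9.81) = 7.917 m

h_f ≈ 7.92 m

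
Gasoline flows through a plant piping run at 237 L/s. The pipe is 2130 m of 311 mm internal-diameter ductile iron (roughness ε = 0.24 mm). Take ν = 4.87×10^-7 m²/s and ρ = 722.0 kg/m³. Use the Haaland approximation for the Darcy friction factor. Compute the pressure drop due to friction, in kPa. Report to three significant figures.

Δp ≈ 449 kPa

V = 4Q/(πD²) = 4·0.237/(π·0.311²) = 3.120 m/s
Re = VD/ν = 3.120·0.311/4.87×10^-7 = 1.99×10^6 → turbulent
ε/D = 0.24/311 = 7.72×10^-4
Haaland: f = 0.01865
h_f = f(L/D)V²/(2g) = 0.01865·(2130/0.311)·3.120²/(2·9.81) = 63.38 m
Δp = ρg·h_f = 722.0·9.81·63.38 = 448.9 kPa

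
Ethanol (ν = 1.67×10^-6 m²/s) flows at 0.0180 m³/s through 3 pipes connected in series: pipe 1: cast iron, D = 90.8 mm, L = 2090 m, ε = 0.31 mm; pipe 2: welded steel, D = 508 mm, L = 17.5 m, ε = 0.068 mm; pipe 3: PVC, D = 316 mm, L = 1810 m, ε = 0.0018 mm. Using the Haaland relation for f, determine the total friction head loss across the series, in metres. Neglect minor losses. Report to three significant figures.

H ≈ 253 m

Pipe 1: V = 2.780 m/s, Re = 1.51×10^5, ε/D = 0.00341, f = 0.02792, h_1 = f(L/D)V²/2g = 253.1 m
Pipe 2: V = 0.08881 m/s, Re = 2.70×10^4, ε/D = 1.34×10^-4, f = 0.02417, h_2 = f(L/D)V²/2g = 3.347×10^-4 m
Pipe 3: V = 0.2295 m/s, Re = 4.34×10^4, ε/D = 5.70×10^-6, f = 0.02140, h_3 = f(L/D)V²/2g = 0.3291 m
Series → Q common, losses add: H = Σh = 253.4 m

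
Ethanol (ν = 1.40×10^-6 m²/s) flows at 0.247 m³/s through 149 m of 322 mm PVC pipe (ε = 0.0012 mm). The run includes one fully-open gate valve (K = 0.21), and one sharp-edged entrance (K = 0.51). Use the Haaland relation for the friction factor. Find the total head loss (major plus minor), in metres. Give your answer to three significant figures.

V = 4Q/(πD²) = 3.033 m/s; V²/2g = 0.4689 m
Re = 6.98×10^5, ε/D = 3.73×10^-6 → f = 0.01237 (Haaland)
Major: h_f = f(L/D)·V²/2g = 0.01237·462.7·0.4689 = 2.684 m
Minor: ΣK = 0.720; h_m = ΣK·V²/2g = 0.3376 m
Total H_L = 2.684 + 0.3376 = 3.022 m

H_L ≈ 3.02 m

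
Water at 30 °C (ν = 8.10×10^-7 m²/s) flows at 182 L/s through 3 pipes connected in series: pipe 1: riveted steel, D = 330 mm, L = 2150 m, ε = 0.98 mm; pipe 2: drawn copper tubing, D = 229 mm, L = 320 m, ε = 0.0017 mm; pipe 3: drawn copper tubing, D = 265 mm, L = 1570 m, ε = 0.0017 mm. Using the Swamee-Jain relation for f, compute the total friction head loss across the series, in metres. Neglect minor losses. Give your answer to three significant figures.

H ≈ 93.7 m

Pipe 1: V = 2.128 m/s, Re = 8.67×10^5, ε/D = 0.00297, f = 0.02633, h_1 = f(L/D)V²/2g = 39.58 m
Pipe 2: V = 4.419 m/s, Re = 1.25×10^6, ε/D = 7.42×10^-6, f = 0.01140, h_2 = f(L/D)V²/2g = 15.85 m
Pipe 3: V = 3.300 m/s, Re = 1.08×10^6, ε/D = 6.42×10^-6, f = 0.01163, h_3 = f(L/D)V²/2g = 38.23 m
Series → Q common, losses add: H = Σh = 93.66 m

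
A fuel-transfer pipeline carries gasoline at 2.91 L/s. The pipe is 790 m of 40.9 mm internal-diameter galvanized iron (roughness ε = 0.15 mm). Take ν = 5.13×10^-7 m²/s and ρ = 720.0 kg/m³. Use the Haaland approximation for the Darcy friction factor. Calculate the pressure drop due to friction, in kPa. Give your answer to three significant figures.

V = 4Q/(πD²) = 4·0.00291/(π·0.0409²) = 2.215 m/s
Re = VD/ν = 2.215·0.0409/5.13×10^-7 = 1.77×10^5 → turbulent
ε/D = 0.15/40.9 = 0.00367
Haaland: f = 0.02836
h_f = f(L/D)V²/(2g) = 0.02836·(790/0.0409)·2.215²/(2·9.81) = 137.0 m
Δp = ρg·h_f = 720.0·9.81·137.0 = 967.4 kPa

Δp ≈ 967 kPa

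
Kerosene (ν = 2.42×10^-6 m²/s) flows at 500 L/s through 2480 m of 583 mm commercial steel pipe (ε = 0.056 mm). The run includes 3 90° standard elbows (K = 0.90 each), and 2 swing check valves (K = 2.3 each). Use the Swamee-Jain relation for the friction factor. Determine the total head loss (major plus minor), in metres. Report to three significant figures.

V = 4Q/(πD²) = 1.873 m/s; V²/2g = 0.1788 m
Re = 4.51×10^5, ε/D = 9.61×10^-5 → f = 0.01460 (Swamee-Jain)
Major: h_f = f(L/D)·V²/2g = 0.01460·4254·0.1788 = 11.10 m
Minor: ΣK = 7.30; h_m = ΣK·V²/2g = 1.305 m
Total H_L = 11.10 + 1.305 = 12.41 m

H_L ≈ 12.4 m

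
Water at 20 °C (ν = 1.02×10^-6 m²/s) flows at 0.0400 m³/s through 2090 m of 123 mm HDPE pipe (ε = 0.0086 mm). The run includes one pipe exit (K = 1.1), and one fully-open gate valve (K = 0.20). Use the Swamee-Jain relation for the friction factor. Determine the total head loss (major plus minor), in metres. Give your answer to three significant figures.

H_L ≈ 143 m

V = 4Q/(πD²) = 3.366 m/s; V²/2g = 0.5776 m
Re = 4.06×10^5, ε/D = 6.99×10^-5 → f = 0.01450 (Swamee-Jain)
Major: h_f = f(L/D)·V²/2g = 0.01450·16992·0.5776 = 142.3 m
Minor: ΣK = 1.30; h_m = ΣK·V²/2g = 0.7509 m
Total H_L = 142.3 + 0.7509 = 143.0 m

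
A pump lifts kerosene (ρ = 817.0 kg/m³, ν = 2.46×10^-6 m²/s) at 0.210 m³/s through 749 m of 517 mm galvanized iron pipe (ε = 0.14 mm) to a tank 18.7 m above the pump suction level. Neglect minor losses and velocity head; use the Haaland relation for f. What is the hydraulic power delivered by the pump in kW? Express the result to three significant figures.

V = 4Q/(πD²) = 1.000 m/s; Re = 2.10×10^5; ε/D = 2.71×10^-4; f = 0.01723
h_f = f(L/D)V²/2g = 1.273 m
Total head H = z + h_f = 18.7 + 1.273 = 19.97 m
P_hyd = ρgQH = 817.0·9.81·0.210·19.97 = 33.62 kW

P_hyd ≈ 33.6 kW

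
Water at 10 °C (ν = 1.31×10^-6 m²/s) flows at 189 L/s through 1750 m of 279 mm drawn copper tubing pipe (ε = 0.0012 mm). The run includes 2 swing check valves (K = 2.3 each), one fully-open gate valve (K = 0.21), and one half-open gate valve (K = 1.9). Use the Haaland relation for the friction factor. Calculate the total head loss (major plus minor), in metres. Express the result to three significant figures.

H_L ≈ 41.5 m

V = 4Q/(πD²) = 3.091 m/s; V²/2g = 0.4871 m
Re = 6.58×10^5, ε/D = 4.30×10^-6 → f = 0.01250 (Haaland)
Major: h_f = f(L/D)·V²/2g = 0.01250·6272·0.4871 = 38.19 m
Minor: ΣK = 6.71; h_m = ΣK·V²/2g = 3.269 m
Total H_L = 38.19 + 3.269 = 41.46 m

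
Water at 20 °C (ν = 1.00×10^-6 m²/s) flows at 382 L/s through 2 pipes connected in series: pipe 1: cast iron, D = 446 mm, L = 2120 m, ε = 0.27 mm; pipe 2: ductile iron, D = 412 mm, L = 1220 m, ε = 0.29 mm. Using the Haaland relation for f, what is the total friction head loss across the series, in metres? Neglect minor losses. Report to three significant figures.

Pipe 1: V = 2.445 m/s, Re = 1.09×10^6, ε/D = 6.05×10^-4, f = 0.01783, h_1 = f(L/D)V²/2g = 25.82 m
Pipe 2: V = 2.865 m/s, Re = 1.18×10^6, ε/D = 7.04×10^-4, f = 0.01839, h_2 = f(L/D)V²/2g = 22.78 m
Series → Q common, losses add: H = Σh = 48.61 m

H ≈ 48.6 m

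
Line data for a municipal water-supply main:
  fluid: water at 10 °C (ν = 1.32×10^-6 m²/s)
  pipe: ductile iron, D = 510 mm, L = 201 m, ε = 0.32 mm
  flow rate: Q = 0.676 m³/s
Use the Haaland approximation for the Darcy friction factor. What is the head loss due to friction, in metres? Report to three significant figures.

V = 4Q/(πD²) = 4·0.676/(π·0.510²) = 3.309 m/s
Re = VD/ν = 3.309·0.510/1.32×10^-6 = 1.28×10^6 → turbulent
ε/D = 0.32/510 = 6.27×10^-4
Haaland: f = 0.01791
h_f = f(L/D)V²/(2g) = 0.01791·(201/0.510)·3.309²/(2·9.81) = 3.940 m

h_f ≈ 3.94 m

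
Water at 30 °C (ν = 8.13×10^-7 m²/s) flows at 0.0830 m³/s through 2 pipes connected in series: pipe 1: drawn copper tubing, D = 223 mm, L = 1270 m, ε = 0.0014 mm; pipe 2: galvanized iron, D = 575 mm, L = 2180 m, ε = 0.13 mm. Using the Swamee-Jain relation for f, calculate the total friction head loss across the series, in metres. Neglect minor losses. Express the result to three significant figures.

H ≈ 17.2 m

Pipe 1: V = 2.125 m/s, Re = 5.83×10^5, ε/D = 6.28×10^-6, f = 0.01285, h_1 = f(L/D)V²/2g = 16.85 m
Pipe 2: V = 0.3196 m/s, Re = 2.26×10^5, ε/D = 2.26×10^-4, f = 0.01705, h_2 = f(L/D)V²/2g = 0.3366 m
Series → Q common, losses add: H = Σh = 17.18 m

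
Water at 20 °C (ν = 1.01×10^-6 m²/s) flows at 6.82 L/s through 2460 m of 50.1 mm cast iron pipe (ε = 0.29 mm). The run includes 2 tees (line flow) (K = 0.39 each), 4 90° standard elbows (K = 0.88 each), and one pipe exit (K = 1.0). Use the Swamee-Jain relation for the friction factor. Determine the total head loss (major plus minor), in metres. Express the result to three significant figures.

V = 4Q/(πD²) = 3.460 m/s; V²/2g = 0.6100 m
Re = 1.72×10^5, ε/D = 0.00579 → f = 0.03245 (Swamee-Jain)
Major: h_f = f(L/D)·V²/2g = 0.03245·49102·0.6100 = 971.9 m
Minor: ΣK = 5.30; h_m = ΣK·V²/2g = 3.233 m
Total H_L = 971.9 + 3.233 = 975.2 m

H_L ≈ 975 m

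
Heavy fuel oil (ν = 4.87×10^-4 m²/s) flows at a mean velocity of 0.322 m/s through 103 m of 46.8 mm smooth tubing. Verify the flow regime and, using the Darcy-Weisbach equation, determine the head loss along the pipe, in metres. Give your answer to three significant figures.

h_f ≈ 24.1 m

Re = VD/ν = 0.322·0.04680/4.87×10^-4 = 30.9 → laminar (Re < 2300)
f = 64/Re = 2.068
h_f = f(L/D)V²/(2g) = 2.068·(103/0.04680)·0.322²/(2·9.81) = 24.06 m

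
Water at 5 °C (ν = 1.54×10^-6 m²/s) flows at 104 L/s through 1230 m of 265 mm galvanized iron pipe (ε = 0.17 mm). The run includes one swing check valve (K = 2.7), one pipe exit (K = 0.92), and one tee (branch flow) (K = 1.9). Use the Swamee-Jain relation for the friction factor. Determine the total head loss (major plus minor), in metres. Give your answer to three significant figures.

H_L ≈ 17.0 m

V = 4Q/(πD²) = 1.886 m/s; V²/2g = 0.1812 m
Re = 3.24×10^5, ε/D = 6.42×10^-4 → f = 0.01901 (Swamee-Jain)
Major: h_f = f(L/D)·V²/2g = 0.01901·4642·0.1812 = 15.99 m
Minor: ΣK = 5.52; h_m = ΣK·V²/2g = 1.000 m
Total H_L = 15.99 + 1.000 = 16.99 m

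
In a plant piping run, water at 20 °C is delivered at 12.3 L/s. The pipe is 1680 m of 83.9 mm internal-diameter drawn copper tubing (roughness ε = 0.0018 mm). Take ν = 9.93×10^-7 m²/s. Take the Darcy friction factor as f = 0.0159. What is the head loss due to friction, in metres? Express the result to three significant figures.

V = 4Q/(πD²) = 4·0.0123/(π·0.0839²) = 2.225 m/s
h_f = f(L/D)V²/(2g) = 0.01590·(1680/0.0839)·2.225²/(2·9.81) = 80.32 m

h_f ≈ 80.3 m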